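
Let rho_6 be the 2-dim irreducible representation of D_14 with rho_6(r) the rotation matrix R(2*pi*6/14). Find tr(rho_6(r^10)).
chi_{rho_6}(r^10) = 2*cos(2*pi*6*10/14) = -2*cos(3*pi/7)

Details: rho_6(r^10) is rotation by angle 2*pi*6*10/14, whose trace is 2*cos(2*pi*6*10/14) = -2*cos(3*pi/7).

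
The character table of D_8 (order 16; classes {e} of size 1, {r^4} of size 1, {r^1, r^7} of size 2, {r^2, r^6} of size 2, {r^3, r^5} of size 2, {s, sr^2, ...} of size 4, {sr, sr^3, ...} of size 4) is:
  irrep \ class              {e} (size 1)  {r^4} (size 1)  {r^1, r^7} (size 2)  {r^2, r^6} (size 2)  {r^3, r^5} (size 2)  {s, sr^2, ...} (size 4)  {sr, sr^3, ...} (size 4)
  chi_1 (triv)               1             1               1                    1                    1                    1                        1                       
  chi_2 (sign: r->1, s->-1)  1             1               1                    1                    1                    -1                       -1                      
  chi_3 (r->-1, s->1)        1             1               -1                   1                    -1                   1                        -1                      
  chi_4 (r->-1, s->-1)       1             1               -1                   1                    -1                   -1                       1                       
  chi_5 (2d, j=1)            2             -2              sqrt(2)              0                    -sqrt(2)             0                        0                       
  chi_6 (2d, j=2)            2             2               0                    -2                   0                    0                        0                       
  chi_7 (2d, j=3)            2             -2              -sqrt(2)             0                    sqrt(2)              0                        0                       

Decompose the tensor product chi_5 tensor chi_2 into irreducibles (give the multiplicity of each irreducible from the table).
chi_5 tensor chi_2 = chi_5 (all other irreducibles have multiplicity 0).

Proof sketch: The character of a tensor product is the pointwise product (chi_5 * chi_2)(C) = chi_5(C) * chi_2(C):
  {e}: (2)*(1), {r^4}: (-2)*(1), {r^1, r^7}: (sqrt(2))*(1), {r^2, r^6}: (0)*(1), {r^3, r^5}: (-sqrt(2))*(1), {s, sr^2, ...}: (0)*(-1), {sr, sr^3, ...}: (0)*(-1)
so (chi_5 * chi_2) takes values
  {e} -> 2, {r^4} -> -2, {r^1, r^7} -> sqrt(2), {r^2, r^6} -> 0, {r^3, r^5} -> -sqrt(2), {s, sr^2, ...} -> 0, {sr, sr^3, ...} -> 0.
Now take the inner product of this character with each irreducible chi from the table, <chi_5*chi_2, chi> = (1/16) sum_C |C| (chi_5*chi_2)(C) conj(chi(C)):
  <chi_5*chi_2, chi_1> = (1/16)[1*(2)*conj(1) + 1*(-2)*conj(1) + 2*(sqrt(2))*conj(1) + 2*(0)*conj(1) + 2*(-sqrt(2))*conj(1) + 4*(0)*conj(1) + 4*(0)*conj(1)]
      = (1/16)[(2) + (-2) + (2*sqrt(2)) + (0) + (-2*sqrt(2)) + (0) + (0)] = 0/16 = 0
  <chi_5*chi_2, chi_2> = (1/16)[1*(2)*conj(1) + 1*(-2)*conj(1) + 2*(sqrt(2))*conj(1) + 2*(0)*conj(1) + 2*(-sqrt(2))*conj(1) + 4*(0)*conj(-1) + 4*(0)*conj(-1)]
      = (1/16)[(2) + (-2) + (2*sqrt(2)) + (0) + (-2*sqrt(2)) + (0) + (0)] = 0/16 = 0
  <chi_5*chi_2, chi_3> = (1/16)[1*(2)*conj(1) + 1*(-2)*conj(1) + 2*(sqrt(2))*conj(-1) + 2*(0)*conj(1) + 2*(-sqrt(2))*conj(-1) + 4*(0)*conj(1) + 4*(0)*conj(-1)]
      = (1/16)[(2) + (-2) + (-2*sqrt(2)) + (0) + (2*sqrt(2)) + (0) + (0)] = 0/16 = 0
  <chi_5*chi_2, chi_4> = (1/16)[1*(2)*conj(1) + 1*(-2)*conj(1) + 2*(sqrt(2))*conj(-1) + 2*(0)*conj(1) + 2*(-sqrt(2))*conj(-1) + 4*(0)*conj(-1) + 4*(0)*conj(1)]
      = (1/16)[(2) + (-2) + (-2*sqrt(2)) + (0) + (2*sqrt(2)) + (0) + (0)] = 0/16 = 0
  <chi_5*chi_2, chi_5> = (1/16)[1*(2)*conj(2) + 1*(-2)*conj(-2) + 2*(sqrt(2))*conj(sqrt(2)) + 2*(0)*conj(0) + 2*(-sqrt(2))*conj(-sqrt(2)) + 4*(0)*conj(0) + 4*(0)*conj(0)]
      = (1/16)[(4) + (4) + (4) + (0) + (4) + (0) + (0)] = 16/16 = 1
  <chi_5*chi_2, chi_6> = (1/16)[1*(2)*conj(2) + 1*(-2)*conj(2) + 2*(sqrt(2))*conj(0) + 2*(0)*conj(-2) + 2*(-sqrt(2))*conj(0) + 4*(0)*conj(0) + 4*(0)*conj(0)]
      = (1/16)[(4) + (-4) + (0) + (0) + (0) + (0) + (0)] = 0/16 = 0
  <chi_5*chi_2, chi_7> = (1/16)[1*(2)*conj(2) + 1*(-2)*conj(-2) + 2*(sqrt(2))*conj(-sqrt(2)) + 2*(0)*conj(0) + 2*(-sqrt(2))*conj(sqrt(2)) + 4*(0)*conj(0) + 4*(0)*conj(0)]
      = (1/16)[(4) + (4) + (-4) + (0) + (-4) + (0) + (0)] = 0/16 = 0
Hence the multiplicities are chi_5: 1. Dimension check: dim(chi_5)*dim(chi_2) = 2*1 = 2 and sum (mult * dim) = 1*2 = 2.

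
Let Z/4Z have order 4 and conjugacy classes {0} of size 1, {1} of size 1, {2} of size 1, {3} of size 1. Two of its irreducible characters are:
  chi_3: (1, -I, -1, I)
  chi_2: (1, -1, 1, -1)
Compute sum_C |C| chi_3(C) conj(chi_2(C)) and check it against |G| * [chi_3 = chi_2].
Sum = 0; so <chi_3, chi_2> = 0 (distinct irreducibles are orthogonal).

Compute term by term over conjugacy classes (|C| * chi_3(C) * conj(chi_2(C))):
  1*(1)*conj(1) + 1*(-I)*conj(-1) + 1*(-1)*conj(1) + 1*(I)*conj(-1)
  = (1) + (I) + (-1) + (-I)
  = 0.
(Exp terms are combined using exp(i*s)*conj(exp(i*t)) = exp(i*(s-t)), and sums of them are collapsed using the identity that for every m > 1 the m distinct m-th roots of unity sum to 0, e.g. 1 + exp(2*I*pi/3) + exp(-2*I*pi/3) = 0.)
Dividing by |G| = 4 gives 0/4 = 0, matching the row-orthogonality relation <chi_3, chi_2> = [chi_3 = chi_2].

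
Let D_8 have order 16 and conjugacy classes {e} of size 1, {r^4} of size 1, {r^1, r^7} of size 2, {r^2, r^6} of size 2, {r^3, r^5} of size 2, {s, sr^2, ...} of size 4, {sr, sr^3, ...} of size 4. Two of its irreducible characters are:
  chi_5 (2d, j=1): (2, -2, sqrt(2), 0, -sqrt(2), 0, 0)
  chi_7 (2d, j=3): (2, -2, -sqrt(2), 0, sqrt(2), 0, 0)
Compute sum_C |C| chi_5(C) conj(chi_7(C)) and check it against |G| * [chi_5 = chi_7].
Sum = 0; so <chi_5, chi_7> = 0 (distinct irreducibles are orthogonal).

Explanation: Compute term by term over conjugacy classes (|C| * chi_5(C) * conj(chi_7(C))):
  1*(2)*conj(2) + 1*(-2)*conj(-2) + 2*(sqrt(2))*conj(-sqrt(2)) + 2*(0)*conj(0) + 2*(-sqrt(2))*conj(sqrt(2)) + 4*(0)*conj(0) + 4*(0)*conj(0)
  = (4) + (4) + (-4) + (0) + (-4) + (0) + (0)
  = 0.
Dividing by |G| = 16 gives 0/16 = 0, matching the row-orthogonality relation <chi_5, chi_7> = [chi_5 = chi_7].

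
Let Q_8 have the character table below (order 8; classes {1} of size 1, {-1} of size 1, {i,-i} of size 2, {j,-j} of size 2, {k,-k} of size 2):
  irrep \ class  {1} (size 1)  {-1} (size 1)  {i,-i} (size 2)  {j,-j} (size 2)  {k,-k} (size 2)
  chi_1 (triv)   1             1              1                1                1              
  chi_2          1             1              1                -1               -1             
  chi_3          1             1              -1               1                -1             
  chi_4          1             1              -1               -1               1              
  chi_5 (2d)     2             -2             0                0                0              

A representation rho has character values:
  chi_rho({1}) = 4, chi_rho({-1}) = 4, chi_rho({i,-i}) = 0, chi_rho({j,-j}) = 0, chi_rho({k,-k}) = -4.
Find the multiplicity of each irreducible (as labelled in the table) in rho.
Multiplicities: chi_1: 0, chi_2: 2, chi_3: 2, chi_4: 0, chi_5: 0.

Reasoning: Use <chi_rho, chi> = (1/|G|) sum_C |C| * chi_rho(C) * conj(chi(C)) with |G| = 8 for each irreducible chi in the table:
  <chi_rho, chi_1> = (1/8)[1*(4)*conj(1) + 1*(4)*conj(1) + 2*(0)*conj(1) + 2*(0)*conj(1) + 2*(-4)*conj(1)]
      = (1/8)[(4) + (4) + (0) + (0) + (-8)] = 0/8 = 0
  <chi_rho, chi_2> = (1/8)[1*(4)*conj(1) + 1*(4)*conj(1) + 2*(0)*conj(1) + 2*(0)*conj(-1) + 2*(-4)*conj(-1)]
      = (1/8)[(4) + (4) + (0) + (0) + (8)] = 16/8 = 2
  <chi_rho, chi_3> = (1/8)[1*(4)*conj(1) + 1*(4)*conj(1) + 2*(0)*conj(-1) + 2*(0)*conj(1) + 2*(-4)*conj(-1)]
      = (1/8)[(4) + (4) + (0) + (0) + (8)] = 16/8 = 2
  <chi_rho, chi_4> = (1/8)[1*(4)*conj(1) + 1*(4)*conj(1) + 2*(0)*conj(-1) + 2*(0)*conj(-1) + 2*(-4)*conj(1)]
      = (1/8)[(4) + (4) + (0) + (0) + (-8)] = 0/8 = 0
  <chi_rho, chi_5> = (1/8)[1*(4)*conj(2) + 1*(4)*conj(-2) + 2*(0)*conj(0) + 2*(0)*conj(0) + 2*(-4)*conj(0)]
      = (1/8)[(8) + (-8) + (0) + (0) + (0)] = 0/8 = 0
Dimension check: dim(rho) = sum (mult * dim) = 0*1 + 2*1 + 2*1 + 0*1 + 0*2 = 4 = chi_rho(e) = 4.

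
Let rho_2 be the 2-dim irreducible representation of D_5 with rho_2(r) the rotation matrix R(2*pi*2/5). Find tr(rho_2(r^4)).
chi_{rho_2}(r^4) = 2*cos(2*pi*2*4/5) = -sqrt(5)/2 - 1/2

Reasoning: rho_2(r^4) is rotation by angle 2*pi*2*4/5, whose trace is 2*cos(2*pi*2*4/5) = -sqrt(5)/2 - 1/2.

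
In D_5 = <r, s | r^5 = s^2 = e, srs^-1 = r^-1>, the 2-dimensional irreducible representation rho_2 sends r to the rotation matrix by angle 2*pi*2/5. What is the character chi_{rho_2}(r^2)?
chi_{rho_2}(r^2) = 2*cos(2*pi*2*2/5) = -1/2 + sqrt(5)/2

rho_2(r^2) is rotation by angle 2*pi*2*2/5, whose trace is 2*cos(2*pi*2*2/5) = -1/2 + sqrt(5)/2.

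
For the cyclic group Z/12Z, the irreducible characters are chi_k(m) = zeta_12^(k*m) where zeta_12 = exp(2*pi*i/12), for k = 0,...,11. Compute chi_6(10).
chi_6(10) = zeta_12^60 = 1

Why: chi_6(10) = zeta_12^(6*10) = zeta_12^60. Since zeta_12^12 = 1, this equals zeta_12^0 = exp(2*pi*i*0/12) = 1.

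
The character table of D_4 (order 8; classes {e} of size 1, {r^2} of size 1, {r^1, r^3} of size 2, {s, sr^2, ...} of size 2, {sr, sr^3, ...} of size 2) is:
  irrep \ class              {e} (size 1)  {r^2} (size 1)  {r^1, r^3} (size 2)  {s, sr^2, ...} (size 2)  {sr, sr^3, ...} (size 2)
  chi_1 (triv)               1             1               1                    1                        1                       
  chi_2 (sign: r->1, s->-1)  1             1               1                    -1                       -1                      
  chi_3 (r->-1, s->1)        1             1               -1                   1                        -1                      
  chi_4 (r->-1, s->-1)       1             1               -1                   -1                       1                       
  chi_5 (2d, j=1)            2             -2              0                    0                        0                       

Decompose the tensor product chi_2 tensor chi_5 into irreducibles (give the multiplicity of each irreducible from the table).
chi_2 tensor chi_5 = chi_5 (all other irreducibles have multiplicity 0).

Argument: The character of a tensor product is the pointwise product (chi_2 * chi_5)(C) = chi_2(C) * chi_5(C):
  {e}: (1)*(2), {r^2}: (1)*(-2), {r^1, r^3}: (1)*(0), {s, sr^2, ...}: (-1)*(0), {sr, sr^3, ...}: (-1)*(0)
so (chi_2 * chi_5) takes values
  {e} -> 2, {r^2} -> -2, {r^1, r^3} -> 0, {s, sr^2, ...} -> 0, {sr, sr^3, ...} -> 0.
Now take the inner product of this character with each irreducible chi from the table, <chi_2*chi_5, chi> = (1/8) sum_C |C| (chi_2*chi_5)(C) conj(chi(C)):
  <chi_2*chi_5, chi_1> = (1/8)[1*(2)*conj(1) + 1*(-2)*conj(1) + 2*(0)*conj(1) + 2*(0)*conj(1) + 2*(0)*conj(1)]
      = (1/8)[(2) + (-2) + (0) + (0) + (0)] = 0/8 = 0
  <chi_2*chi_5, chi_2> = (1/8)[1*(2)*conj(1) + 1*(-2)*conj(1) + 2*(0)*conj(1) + 2*(0)*conj(-1) + 2*(0)*conj(-1)]
      = (1/8)[(2) + (-2) + (0) + (0) + (0)] = 0/8 = 0
  <chi_2*chi_5, chi_3> = (1/8)[1*(2)*conj(1) + 1*(-2)*conj(1) + 2*(0)*conj(-1) + 2*(0)*conj(1) + 2*(0)*conj(-1)]
      = (1/8)[(2) + (-2) + (0) + (0) + (0)] = 0/8 = 0
  <chi_2*chi_5, chi_4> = (1/8)[1*(2)*conj(1) + 1*(-2)*conj(1) + 2*(0)*conj(-1) + 2*(0)*conj(-1) + 2*(0)*conj(1)]
      = (1/8)[(2) + (-2) + (0) + (0) + (0)] = 0/8 = 0
  <chi_2*chi_5, chi_5> = (1/8)[1*(2)*conj(2) + 1*(-2)*conj(-2) + 2*(0)*conj(0) + 2*(0)*conj(0) + 2*(0)*conj(0)]
      = (1/8)[(4) + (4) + (0) + (0) + (0)] = 8/8 = 1
Hence the multiplicities are chi_5: 1. Dimension check: dim(chi_2)*dim(chi_5) = 1*2 = 2 and sum (mult * dim) = 1*2 = 2.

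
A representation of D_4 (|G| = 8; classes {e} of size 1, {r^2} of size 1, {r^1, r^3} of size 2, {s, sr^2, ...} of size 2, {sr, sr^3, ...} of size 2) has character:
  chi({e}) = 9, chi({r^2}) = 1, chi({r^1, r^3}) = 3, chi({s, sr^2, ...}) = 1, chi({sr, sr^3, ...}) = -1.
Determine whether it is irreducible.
Not irreducible (reducible): <chi, chi> = 13 > 1.

Explanation: <chi, chi> = (1/|G|) sum_C |C| * |chi(C)|^2 = (1/8)[1*|9|^2 + 1*|1|^2 + 2*|3|^2 + 2*|1|^2 + 2*|-1|^2]
  = (1/8)[(81) + (1) + (18) + (2) + (2)] = 104/8 = 13.
A character is irreducible iff <chi, chi> = 1, so this representation is reducible.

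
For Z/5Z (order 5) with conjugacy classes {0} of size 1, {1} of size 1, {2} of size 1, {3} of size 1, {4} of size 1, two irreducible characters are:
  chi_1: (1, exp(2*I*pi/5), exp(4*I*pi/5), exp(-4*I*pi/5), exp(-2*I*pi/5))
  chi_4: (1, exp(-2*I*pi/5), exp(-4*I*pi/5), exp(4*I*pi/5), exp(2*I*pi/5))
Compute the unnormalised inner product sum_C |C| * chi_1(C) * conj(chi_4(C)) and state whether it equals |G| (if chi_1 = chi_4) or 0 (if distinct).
Sum = 0; so <chi_1, chi_4> = 0 (distinct irreducibles are orthogonal).

Details: Compute term by term over conjugacy classes (|C| * chi_1(C) * conj(chi_4(C))):
  1*(1)*conj(1) + 1*(exp(2*I*pi/5))*conj(exp(-2*I*pi/5)) + 1*(exp(4*I*pi/5))*conj(exp(-4*I*pi/5)) + 1*(exp(-4*I*pi/5))*conj(exp(4*I*pi/5)) + 1*(exp(-2*I*pi/5))*conj(exp(2*I*pi/5))
  = (1) + (exp(4*I*pi/5)) + (exp(-2*I*pi/5)) + (exp(2*I*pi/5)) + (exp(-4*I*pi/5))
  = 0.
(Exp terms are combined using exp(i*s)*conj(exp(i*t)) = exp(i*(s-t)), and sums of them are collapsed using the identity that for every m > 1 the m distinct m-th roots of unity sum to 0, e.g. 1 + exp(2*I*pi/3) + exp(-2*I*pi/3) = 0.)
Dividing by |G| = 5 gives 0/5 = 0, matching the row-orthogonality relation <chi_1, chi_4> = [chi_1 = chi_4].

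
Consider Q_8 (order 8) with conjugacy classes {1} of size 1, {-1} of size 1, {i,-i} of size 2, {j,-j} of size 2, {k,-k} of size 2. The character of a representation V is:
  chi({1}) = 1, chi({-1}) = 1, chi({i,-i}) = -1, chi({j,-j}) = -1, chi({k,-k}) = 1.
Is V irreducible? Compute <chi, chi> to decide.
Irreducible: <chi, chi> = 1.

Argument: <chi, chi> = (1/|G|) sum_C |C| * |chi(C)|^2 = (1/8)[1*|1|^2 + 1*|1|^2 + 2*|-1|^2 + 2*|-1|^2 + 2*|1|^2]
  = (1/8)[(1) + (1) + (2) + (2) + (2)] = 8/8 = 1.
A character is irreducible iff <chi, chi> = 1, so this representation is irreducible.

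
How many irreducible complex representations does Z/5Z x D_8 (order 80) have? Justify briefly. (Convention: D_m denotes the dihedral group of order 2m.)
35

Derivation: The number of irreducible complex representations of a finite group equals its number of conjugacy classes. For a direct product, #classes(G x H) = #classes(G) * #classes(H). Z/5Z has 5 classes (abelian), D_8 has 7 classes, so 5 * 7 = 35, so Z/5Z x D_8 (order 80) has exactly 35 irreducible complex representations.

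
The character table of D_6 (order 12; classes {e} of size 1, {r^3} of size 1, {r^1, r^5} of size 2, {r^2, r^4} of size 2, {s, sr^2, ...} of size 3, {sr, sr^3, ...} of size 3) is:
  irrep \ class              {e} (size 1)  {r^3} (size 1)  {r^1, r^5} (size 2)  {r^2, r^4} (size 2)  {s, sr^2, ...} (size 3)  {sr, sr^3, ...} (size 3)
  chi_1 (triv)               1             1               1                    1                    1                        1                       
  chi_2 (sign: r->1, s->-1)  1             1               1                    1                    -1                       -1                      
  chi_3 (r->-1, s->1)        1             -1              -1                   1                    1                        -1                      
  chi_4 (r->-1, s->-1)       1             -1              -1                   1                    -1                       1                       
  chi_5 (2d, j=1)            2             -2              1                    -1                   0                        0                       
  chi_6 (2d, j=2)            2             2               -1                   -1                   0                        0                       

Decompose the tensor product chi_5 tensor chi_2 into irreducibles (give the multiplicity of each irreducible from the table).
chi_5 tensor chi_2 = chi_5 (all other irreducibles have multiplicity 0).

Working: The character of a tensor product is the pointwise product (chi_5 * chi_2)(C) = chi_5(C) * chi_2(C):
  {e}: (2)*(1), {r^3}: (-2)*(1), {r^1, r^5}: (1)*(1), {r^2, r^4}: (-1)*(1), {s, sr^2, ...}: (0)*(-1), {sr, sr^3, ...}: (0)*(-1)
so (chi_5 * chi_2) takes values
  {e} -> 2, {r^3} -> -2, {r^1, r^5} -> 1, {r^2, r^4} -> -1, {s, sr^2, ...} -> 0, {sr, sr^3, ...} -> 0.
Now take the inner product of this character with each irreducible chi from the table, <chi_5*chi_2, chi> = (1/12) sum_C |C| (chi_5*chi_2)(C) conj(chi(C)):
  <chi_5*chi_2, chi_1> = (1/12)[1*(2)*conj(1) + 1*(-2)*conj(1) + 2*(1)*conj(1) + 2*(-1)*conj(1) + 3*(0)*conj(1) + 3*(0)*conj(1)]
      = (1/12)[(2) + (-2) + (2) + (-2) + (0) + (0)] = 0/12 = 0
  <chi_5*chi_2, chi_2> = (1/12)[1*(2)*conj(1) + 1*(-2)*conj(1) + 2*(1)*conj(1) + 2*(-1)*conj(1) + 3*(0)*conj(-1) + 3*(0)*conj(-1)]
      = (1/12)[(2) + (-2) + (2) + (-2) + (0) + (0)] = 0/12 = 0
  <chi_5*chi_2, chi_3> = (1/12)[1*(2)*conj(1) + 1*(-2)*conj(-1) + 2*(1)*conj(-1) + 2*(-1)*conj(1) + 3*(0)*conj(1) + 3*(0)*conj(-1)]
      = (1/12)[(2) + (2) + (-2) + (-2) + (0) + (0)] = 0/12 = 0
  <chi_5*chi_2, chi_4> = (1/12)[1*(2)*conj(1) + 1*(-2)*conj(-1) + 2*(1)*conj(-1) + 2*(-1)*conj(1) + 3*(0)*conj(-1) + 3*(0)*conj(1)]
      = (1/12)[(2) + (2) + (-2) + (-2) + (0) + (0)] = 0/12 = 0
  <chi_5*chi_2, chi_5> = (1/12)[1*(2)*conj(2) + 1*(-2)*conj(-2) + 2*(1)*conj(1) + 2*(-1)*conj(-1) + 3*(0)*conj(0) + 3*(0)*conj(0)]
      = (1/12)[(4) + (4) + (2) + (2) + (0) + (0)] = 12/12 = 1
  <chi_5*chi_2, chi_6> = (1/12)[1*(2)*conj(2) + 1*(-2)*conj(2) + 2*(1)*conj(-1) + 2*(-1)*conj(-1) + 3*(0)*conj(0) + 3*(0)*conj(0)]
      = (1/12)[(4) + (-4) + (-2) + (2) + (0) + (0)] = 0/12 = 0
Hence the multiplicities are chi_5: 1. Dimension check: dim(chi_5)*dim(chi_2) = 2*1 = 2 and sum (mult * dim) = 1*2 = 2.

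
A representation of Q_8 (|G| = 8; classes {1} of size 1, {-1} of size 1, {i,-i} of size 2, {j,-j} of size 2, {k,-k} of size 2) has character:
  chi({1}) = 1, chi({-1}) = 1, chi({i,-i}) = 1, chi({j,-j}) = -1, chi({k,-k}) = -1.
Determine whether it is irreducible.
Irreducible: <chi, chi> = 1.

Why: <chi, chi> = (1/|G|) sum_C |C| * |chi(C)|^2 = (1/8)[1*|1|^2 + 1*|1|^2 + 2*|1|^2 + 2*|-1|^2 + 2*|-1|^2]
  = (1/8)[(1) + (1) + (2) + (2) + (2)] = 8/8 = 1.
A character is irreducible iff <chi, chi> = 1, so this representation is irreducible.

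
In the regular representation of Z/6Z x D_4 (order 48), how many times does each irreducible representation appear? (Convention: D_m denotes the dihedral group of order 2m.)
Each irreducible V_i of dimension d_i appears with multiplicity d_i, i.e. rho_reg = (direct sum over all irreducibles V_i) d_i V_i. The irreducible dimensions for Z/6Z x D_4 are 1, 1, 1, 1, 1, 1, 1, 1, 1, 1, 1, 1, 1, 1, 1, 1, 1, 1, 1, 1, 1, 1, 1, 1, 2, 2, 2, 2, 2, 2: 24 irreducibles of dimension 1, each with multiplicity 1; 6 irreducibles of dimension 2, each with multiplicity 2. Total dimension 24*1*1 + 6*2*2 = 48 = |G|.

Explanation: General theorem: in the regular representation of a finite group G, each irreducible appears with multiplicity equal to its dimension. Check: dim(rho_reg) = sum d_i^2 = 1 + 1 + 1 + 1 + 1 + 1 + 1 + 1 + 1 + 1 + 1 + 1 + 1 + 1 + 1 + 1 + 1 + 1 + 1 + 1 + 1 + 1 + 1 + 1 + 4 + 4 + 4 + 4 + 4 + 4 = 48 = |G|.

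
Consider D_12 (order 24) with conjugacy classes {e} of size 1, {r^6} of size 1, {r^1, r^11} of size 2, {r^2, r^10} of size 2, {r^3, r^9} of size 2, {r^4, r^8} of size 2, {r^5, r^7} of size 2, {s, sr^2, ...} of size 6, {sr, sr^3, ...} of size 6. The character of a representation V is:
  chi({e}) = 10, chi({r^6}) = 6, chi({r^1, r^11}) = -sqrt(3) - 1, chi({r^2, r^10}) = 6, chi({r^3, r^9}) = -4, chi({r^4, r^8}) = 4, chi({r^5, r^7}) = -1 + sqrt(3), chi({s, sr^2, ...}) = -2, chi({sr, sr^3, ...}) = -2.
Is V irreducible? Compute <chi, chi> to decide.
Not irreducible (reducible): <chi, chi> = 14 > 1.

Argument: <chi, chi> = (1/|G|) sum_C |C| * |chi(C)|^2 = (1/24)[1*|10|^2 + 1*|6|^2 + 2*|-sqrt(3) - 1|^2 + 2*|6|^2 + 2*|-4|^2 + 2*|4|^2 + 2*|-1 + sqrt(3)|^2 + 6*|-2|^2 + 6*|-2|^2]
  = (1/24)[(100) + (36) + (4*sqrt(3) + 8) + (72) + (32) + (32) + (8 - 4*sqrt(3)) + (24) + (24)] = 336/24 = 14.
A character is irreducible iff <chi, chi> = 1, so this representation is reducible.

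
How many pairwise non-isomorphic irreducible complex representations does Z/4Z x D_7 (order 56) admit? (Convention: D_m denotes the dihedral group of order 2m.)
20

Reasoning: The number of irreducible complex representations of a finite group equals its number of conjugacy classes. For a direct product, #classes(G x H) = #classes(G) * #classes(H). Z/4Z has 4 classes (abelian), D_7 has 5 classes, so 4 * 5 = 20, so Z/4Z x D_7 (order 56) has exactly 20 irreducible complex representations.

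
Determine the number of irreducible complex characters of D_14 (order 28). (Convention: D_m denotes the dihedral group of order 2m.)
10

Proof sketch: The number of irreducible complex representations of a finite group equals its number of conjugacy classes. D_14 has 10 conjugacy classes (n/2 + 3 for n even), so D_14 (order 28) has exactly 10 irreducible complex representations.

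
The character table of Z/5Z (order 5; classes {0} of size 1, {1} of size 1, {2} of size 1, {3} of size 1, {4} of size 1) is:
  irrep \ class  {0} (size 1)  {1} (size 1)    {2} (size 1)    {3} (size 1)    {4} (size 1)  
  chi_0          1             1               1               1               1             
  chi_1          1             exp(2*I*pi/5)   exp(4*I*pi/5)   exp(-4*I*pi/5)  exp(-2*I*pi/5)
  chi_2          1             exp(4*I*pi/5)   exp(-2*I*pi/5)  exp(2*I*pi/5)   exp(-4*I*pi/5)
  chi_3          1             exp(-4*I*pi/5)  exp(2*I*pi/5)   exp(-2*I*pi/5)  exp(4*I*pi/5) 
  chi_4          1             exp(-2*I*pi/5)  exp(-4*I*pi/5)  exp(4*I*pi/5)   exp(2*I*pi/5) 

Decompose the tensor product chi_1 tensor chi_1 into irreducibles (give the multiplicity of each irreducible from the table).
chi_1 tensor chi_1 = chi_2 (all other irreducibles have multiplicity 0).

Proof sketch: The character of a tensor product is the pointwise product (chi_1 * chi_1)(C) = chi_1(C) * chi_1(C):
  {0}: (1)*(1), {1}: (exp(2*I*pi/5))*(exp(2*I*pi/5)), {2}: (exp(4*I*pi/5))*(exp(4*I*pi/5)), {3}: (exp(-4*I*pi/5))*(exp(-4*I*pi/5)), {4}: (exp(-2*I*pi/5))*(exp(-2*I*pi/5))
so (chi_1 * chi_1) takes values
  {0} -> 1, {1} -> exp(4*I*pi/5), {2} -> exp(-2*I*pi/5), {3} -> exp(2*I*pi/5), {4} -> exp(-4*I*pi/5).
Now take the inner product of this character with each irreducible chi from the table, <chi_1*chi_1, chi> = (1/5) sum_C |C| (chi_1*chi_1)(C) conj(chi(C)):
  <chi_1*chi_1, chi_0> = (1/5)[1*(1)*conj(1) + 1*(exp(4*I*pi/5))*conj(1) + 1*(exp(-2*I*pi/5))*conj(1) + 1*(exp(2*I*pi/5))*conj(1) + 1*(exp(-4*I*pi/5))*conj(1)]
      = (1/5)[(1) + (exp(4*I*pi/5)) + (exp(-2*I*pi/5)) + (exp(2*I*pi/5)) + (exp(-4*I*pi/5))] = 0/5 = 0
  <chi_1*chi_1, chi_1> = (1/5)[1*(1)*conj(1) + 1*(exp(4*I*pi/5))*conj(exp(2*I*pi/5)) + 1*(exp(-2*I*pi/5))*conj(exp(4*I*pi/5)) + 1*(exp(2*I*pi/5))*conj(exp(-4*I*pi/5)) + 1*(exp(-4*I*pi/5))*conj(exp(-2*I*pi/5))]
      = (1/5)[(1) + (exp(2*I*pi/5)) + (exp(4*I*pi/5)) + (exp(-4*I*pi/5)) + (exp(-2*I*pi/5))] = 0/5 = 0
  <chi_1*chi_1, chi_2> = (1/5)[1*(1)*conj(1) + 1*(exp(4*I*pi/5))*conj(exp(4*I*pi/5)) + 1*(exp(-2*I*pi/5))*conj(exp(-2*I*pi/5)) + 1*(exp(2*I*pi/5))*conj(exp(2*I*pi/5)) + 1*(exp(-4*I*pi/5))*conj(exp(-4*I*pi/5))]
      = (1/5)[(1) + (1) + (1) + (1) + (1)] = 5/5 = 1
  <chi_1*chi_1, chi_3> = (1/5)[1*(1)*conj(1) + 1*(exp(4*I*pi/5))*conj(exp(-4*I*pi/5)) + 1*(exp(-2*I*pi/5))*conj(exp(2*I*pi/5)) + 1*(exp(2*I*pi/5))*conj(exp(-2*I*pi/5)) + 1*(exp(-4*I*pi/5))*conj(exp(4*I*pi/5))]
      = (1/5)[(1) + (exp(-2*I*pi/5)) + (exp(-4*I*pi/5)) + (exp(4*I*pi/5)) + (exp(2*I*pi/5))] = 0/5 = 0
  <chi_1*chi_1, chi_4> = (1/5)[1*(1)*conj(1) + 1*(exp(4*I*pi/5))*conj(exp(-2*I*pi/5)) + 1*(exp(-2*I*pi/5))*conj(exp(-4*I*pi/5)) + 1*(exp(2*I*pi/5))*conj(exp(4*I*pi/5)) + 1*(exp(-4*I*pi/5))*conj(exp(2*I*pi/5))]
      = (1/5)[(1) + (exp(-4*I*pi/5)) + (exp(2*I*pi/5)) + (exp(-2*I*pi/5)) + (exp(4*I*pi/5))] = 0/5 = 0
(Exp terms are combined using exp(i*s)*conj(exp(i*t)) = exp(i*(s-t)), and sums of them are collapsed using the identity that for every m > 1 the m distinct m-th roots of unity sum to 0, e.g. 1 + exp(2*I*pi/3) + exp(-2*I*pi/3) = 0.)
Hence the multiplicities are chi_2: 1. Dimension check: dim(chi_1)*dim(chi_1) = 1*1 = 1 and sum (mult * dim) = 1*1 = 1.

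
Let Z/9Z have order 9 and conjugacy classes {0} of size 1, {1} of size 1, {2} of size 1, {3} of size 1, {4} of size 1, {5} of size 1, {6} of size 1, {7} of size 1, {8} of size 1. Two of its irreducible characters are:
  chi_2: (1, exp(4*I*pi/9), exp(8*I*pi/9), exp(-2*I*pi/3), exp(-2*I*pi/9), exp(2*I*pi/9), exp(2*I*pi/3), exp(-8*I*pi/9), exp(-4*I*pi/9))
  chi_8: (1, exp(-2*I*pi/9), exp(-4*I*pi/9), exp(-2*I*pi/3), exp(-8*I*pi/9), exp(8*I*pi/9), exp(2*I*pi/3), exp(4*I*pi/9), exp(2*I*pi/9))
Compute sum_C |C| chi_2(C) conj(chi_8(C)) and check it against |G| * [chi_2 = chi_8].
Sum = 0; so <chi_2, chi_8> = 0 (distinct irreducibles are orthogonal).

Why: Compute term by term over conjugacy classes (|C| * chi_2(C) * conj(chi_8(C))):
  1*(1)*conj(1) + 1*(exp(4*I*pi/9))*conj(exp(-2*I*pi/9)) + 1*(exp(8*I*pi/9))*conj(exp(-4*I*pi/9)) + 1*(exp(-2*I*pi/3))*conj(exp(-2*I*pi/3)) + 1*(exp(-2*I*pi/9))*conj(exp(-8*I*pi/9)) + 1*(exp(2*I*pi/9))*conj(exp(8*I*pi/9)) + 1*(exp(2*I*pi/3))*conj(exp(2*I*pi/3)) + 1*(exp(-8*I*pi/9))*conj(exp(4*I*pi/9)) + 1*(exp(-4*I*pi/9))*conj(exp(2*I*pi/9))
  = (1) + (exp(2*I*pi/3)) + (exp(-2*I*pi/3)) + (1) + (exp(2*I*pi/3)) + (exp(-2*I*pi/3)) + (1) + (exp(2*I*pi/3)) + (exp(-2*I*pi/3))
  = 0.
(Exp terms are combined using exp(i*s)*conj(exp(i*t)) = exp(i*(s-t)), and sums of them are collapsed using the identity that for every m > 1 the m distinct m-th roots of unity sum to 0, e.g. 1 + exp(2*I*pi/3) + exp(-2*I*pi/3) = 0.)
Dividing by |G| = 9 gives 0/9 = 0, matching the row-orthogonality relation <chi_2, chi_8> = [chi_2 = chi_8].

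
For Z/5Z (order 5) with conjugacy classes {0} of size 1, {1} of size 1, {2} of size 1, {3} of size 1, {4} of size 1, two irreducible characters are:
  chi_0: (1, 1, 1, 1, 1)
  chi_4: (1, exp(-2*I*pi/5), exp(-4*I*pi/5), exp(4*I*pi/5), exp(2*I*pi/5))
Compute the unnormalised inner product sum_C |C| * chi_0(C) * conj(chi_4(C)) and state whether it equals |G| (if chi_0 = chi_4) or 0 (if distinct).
Sum = 0; so <chi_0, chi_4> = 0 (distinct irreducibles are orthogonal).

Compute term by term over conjugacy classes (|C| * chi_0(C) * conj(chi_4(C))):
  1*(1)*conj(1) + 1*(1)*conj(exp(-2*I*pi/5)) + 1*(1)*conj(exp(-4*I*pi/5)) + 1*(1)*conj(exp(4*I*pi/5)) + 1*(1)*conj(exp(2*I*pi/5))
  = (1) + (exp(2*I*pi/5)) + (exp(4*I*pi/5)) + (exp(-4*I*pi/5)) + (exp(-2*I*pi/5))
  = 0.
(Exp terms are combined using exp(i*s)*conj(exp(i*t)) = exp(i*(s-t)), and sums of them are collapsed using the identity that for every m > 1 the m distinct m-th roots of unity sum to 0, e.g. 1 + exp(2*I*pi/3) + exp(-2*I*pi/3) = 0.)
Dividing by |G| = 5 gives 0/5 = 0, matching the row-orthogonality relation <chi_0, chi_4> = [chi_0 = chi_4].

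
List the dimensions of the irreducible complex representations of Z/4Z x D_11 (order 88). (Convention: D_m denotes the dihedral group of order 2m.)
Dimensions: 1, 1, 1, 1, 1, 1, 1, 1, 2, 2, 2, 2, 2, 2, 2, 2, 2, 2, 2, 2, 2, 2, 2, 2, 2, 2, 2, 2

Proof sketch: There are 28 irreducibles (= number of conjugacy classes). Their dimensions d_i satisfy sum d_i^2 = |G| = 88: 1 + 1 + 1 + 1 + 1 + 1 + 1 + 1 + 4 + 4 + 4 + 4 + 4 + 4 + 4 + 4 + 4 + 4 + 4 + 4 + 4 + 4 + 4 + 4 + 4 + 4 + 4 + 4 = 88. (For the product with Z/4Z: each of the 4 1-dim characters of Z/4Z tensors with each irrep of D_11, giving 4 copies of each D_11-dimension.)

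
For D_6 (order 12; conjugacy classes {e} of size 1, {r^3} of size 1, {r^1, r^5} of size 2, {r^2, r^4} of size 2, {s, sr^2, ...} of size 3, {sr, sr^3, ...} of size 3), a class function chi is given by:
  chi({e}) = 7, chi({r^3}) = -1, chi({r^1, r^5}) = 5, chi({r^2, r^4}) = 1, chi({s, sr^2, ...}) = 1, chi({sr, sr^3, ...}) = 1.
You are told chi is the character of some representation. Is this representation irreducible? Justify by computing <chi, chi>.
Not irreducible (reducible): <chi, chi> = 9 > 1.

Explanation: <chi, chi> = (1/|G|) sum_C |C| * |chi(C)|^2 = (1/12)[1*|7|^2 + 1*|-1|^2 + 2*|5|^2 + 2*|1|^2 + 3*|1|^2 + 3*|1|^2]
  = (1/12)[(49) + (1) + (50) + (2) + (3) + (3)] = 108/12 = 9.
A character is irreducible iff <chi, chi> = 1, so this representation is reducible.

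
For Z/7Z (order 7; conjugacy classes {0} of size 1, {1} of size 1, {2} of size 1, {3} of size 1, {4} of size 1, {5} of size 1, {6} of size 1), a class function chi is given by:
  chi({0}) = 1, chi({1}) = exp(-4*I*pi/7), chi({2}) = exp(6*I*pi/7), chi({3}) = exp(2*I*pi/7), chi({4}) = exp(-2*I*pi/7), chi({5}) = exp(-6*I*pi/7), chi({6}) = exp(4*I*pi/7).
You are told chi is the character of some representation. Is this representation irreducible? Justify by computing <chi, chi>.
Irreducible: <chi, chi> = 1.

<chi, chi> = (1/|G|) sum_C |C| * |chi(C)|^2 = (1/7)[1*|1|^2 + 1*|exp(-4*I*pi/7)|^2 + 1*|exp(6*I*pi/7)|^2 + 1*|exp(2*I*pi/7)|^2 + 1*|exp(-2*I*pi/7)|^2 + 1*|exp(-6*I*pi/7)|^2 + 1*|exp(4*I*pi/7)|^2]
  = (1/7)[(1) + (1) + (1) + (1) + (1) + (1) + (1)] = 7/7 = 1.
(Exp terms are combined using exp(i*s)*conj(exp(i*t)) = exp(i*(s-t)), and sums of them are collapsed using the identity that for every m > 1 the m distinct m-th roots of unity sum to 0, e.g. 1 + exp(2*I*pi/3) + exp(-2*I*pi/3) = 0.)
A character is irreducible iff <chi, chi> = 1, so this representation is irreducible.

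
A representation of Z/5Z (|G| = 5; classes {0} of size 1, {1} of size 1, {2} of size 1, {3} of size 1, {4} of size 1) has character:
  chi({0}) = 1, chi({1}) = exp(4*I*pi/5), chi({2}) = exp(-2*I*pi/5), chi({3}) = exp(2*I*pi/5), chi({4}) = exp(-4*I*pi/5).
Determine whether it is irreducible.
Irreducible: <chi, chi> = 1.

Why: <chi, chi> = (1/|G|) sum_C |C| * |chi(C)|^2 = (1/5)[1*|1|^2 + 1*|exp(4*I*pi/5)|^2 + 1*|exp(-2*I*pi/5)|^2 + 1*|exp(2*I*pi/5)|^2 + 1*|exp(-4*I*pi/5)|^2]
  = (1/5)[(1) + (1) + (1) + (1) + (1)] = 5/5 = 1.
(Exp terms are combined using exp(i*s)*conj(exp(i*t)) = exp(i*(s-t)), and sums of them are collapsed using the identity that for every m > 1 the m distinct m-th roots of unity sum to 0, e.g. 1 + exp(2*I*pi/3) + exp(-2*I*pi/3) = 0.)
A character is irreducible iff <chi, chi> = 1, so this representation is irreducible.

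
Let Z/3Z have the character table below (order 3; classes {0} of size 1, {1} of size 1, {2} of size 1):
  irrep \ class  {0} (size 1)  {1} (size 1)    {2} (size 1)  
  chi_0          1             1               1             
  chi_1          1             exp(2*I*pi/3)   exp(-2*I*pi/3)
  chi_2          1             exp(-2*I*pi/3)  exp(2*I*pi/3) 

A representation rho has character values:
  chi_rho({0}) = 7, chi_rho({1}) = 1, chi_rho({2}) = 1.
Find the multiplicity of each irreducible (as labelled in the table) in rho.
Multiplicities: chi_0: 3, chi_1: 2, chi_2: 2.

Proof sketch: Use <chi_rho, chi> = (1/|G|) sum_C |C| * chi_rho(C) * conj(chi(C)) with |G| = 3 for each irreducible chi in the table:
  <chi_rho, chi_0> = (1/3)[1*(7)*conj(1) + 1*(1)*conj(1) + 1*(1)*conj(1)]
      = (1/3)[(7) + (1) + (1)] = 9/3 = 3
  <chi_rho, chi_1> = (1/3)[1*(7)*conj(1) + 1*(1)*conj(exp(2*I*pi/3)) + 1*(1)*conj(exp(-2*I*pi/3))]
      = (1/3)[(7) + (2 + 3*exp(-2*I*pi/3) + 2*exp(2*I*pi/3)) + (2 + 2*exp(-2*I*pi/3) + 3*exp(2*I*pi/3))] = 6/3 = 2
  <chi_rho, chi_2> = (1/3)[1*(7)*conj(1) + 1*(1)*conj(exp(-2*I*pi/3)) + 1*(1)*conj(exp(2*I*pi/3))]
      = (1/3)[(7) + (2 + 2*exp(-2*I*pi/3) + 3*exp(2*I*pi/3)) + (2 + 3*exp(-2*I*pi/3) + 2*exp(2*I*pi/3))] = 6/3 = 2
(Exp terms are combined using exp(i*s)*conj(exp(i*t)) = exp(i*(s-t)), and sums of them are collapsed using the identity that for every m > 1 the m distinct m-th roots of unity sum to 0, e.g. 1 + exp(2*I*pi/3) + exp(-2*I*pi/3) = 0.)
Dimension check: dim(rho) = sum (mult * dim) = 3*1 + 2*1 + 2*1 = 7 = chi_rho(e) = 7.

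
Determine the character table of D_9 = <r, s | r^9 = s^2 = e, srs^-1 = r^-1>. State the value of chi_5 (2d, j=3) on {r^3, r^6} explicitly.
Conjugacy classes: {e} of size 1, {r^1, r^8} of size 2, {r^2, r^7} of size 2, {r^3, r^6} of size 2, {r^4, r^5} of size 2, {s, sr, ..., sr^8} of size 9.
Character table:
  irrep \ class              {e} (size 1)  {r^1, r^8} (size 2)  {r^2, r^7} (size 2)  {r^3, r^6} (size 2)  {r^4, r^5} (size 2)  {s, sr, ..., sr^8} (size 9)
  chi_1 (triv)               1             1                    1                    1                    1                    1                          
  chi_2 (sign: r->1, s->-1)  1             1                    1                    1                    1                    -1                         
  chi_3 (2d, j=1)            2             2*cos(2*pi/9)        2*cos(4*pi/9)        -1                   -2*cos(pi/9)         0                          
  chi_4 (2d, j=2)            2             2*cos(4*pi/9)        -2*cos(pi/9)         -1                   2*cos(2*pi/9)        0                          
  chi_5 (2d, j=3)            2             -1                   -1                   2                    -1                   0                          
  chi_6 (2d, j=4)            2             -2*cos(pi/9)         2*cos(2*pi/9)        -1                   2*cos(4*pi/9)        0                          

Spot check: chi_5 (2d, j=3) on {r^3, r^6} = 2.

Derivation: D_9 has order 2*9 = 18 with 6 conjugacy classes, hence 6 irreducibles. Sum of squared dims 1 + 1 + 4 + 4 + 4 + 4 = 18 = |G|. Linear characters come from the abelianisation; the 2-dimensional irreps have character r^k -> 2*cos(2*pi*j*k/9), reflections -> 0.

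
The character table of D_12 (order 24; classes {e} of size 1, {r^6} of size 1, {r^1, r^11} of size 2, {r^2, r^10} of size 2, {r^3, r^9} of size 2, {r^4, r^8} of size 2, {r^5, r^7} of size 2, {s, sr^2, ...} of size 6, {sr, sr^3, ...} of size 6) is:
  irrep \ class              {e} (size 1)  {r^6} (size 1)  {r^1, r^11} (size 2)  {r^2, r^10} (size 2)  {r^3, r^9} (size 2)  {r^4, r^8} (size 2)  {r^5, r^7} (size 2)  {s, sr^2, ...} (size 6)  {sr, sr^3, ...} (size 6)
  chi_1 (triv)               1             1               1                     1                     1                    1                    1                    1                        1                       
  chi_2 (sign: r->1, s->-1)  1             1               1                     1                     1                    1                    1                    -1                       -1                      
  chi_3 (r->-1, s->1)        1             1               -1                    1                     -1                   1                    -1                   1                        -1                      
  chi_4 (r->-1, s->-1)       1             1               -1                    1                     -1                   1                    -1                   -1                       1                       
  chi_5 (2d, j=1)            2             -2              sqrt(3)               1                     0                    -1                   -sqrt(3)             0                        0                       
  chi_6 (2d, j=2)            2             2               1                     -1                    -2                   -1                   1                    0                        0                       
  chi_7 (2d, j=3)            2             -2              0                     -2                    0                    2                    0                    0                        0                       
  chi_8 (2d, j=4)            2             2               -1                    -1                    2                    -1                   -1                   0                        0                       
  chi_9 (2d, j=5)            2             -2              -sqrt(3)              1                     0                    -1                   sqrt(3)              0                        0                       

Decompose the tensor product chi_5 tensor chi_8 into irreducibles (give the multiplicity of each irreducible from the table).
chi_5 tensor chi_8 = chi_7 + chi_9 (all other irreducibles have multiplicity 0).

The character of a tensor product is the pointwise product (chi_5 * chi_8)(C) = chi_5(C) * chi_8(C):
  {e}: (2)*(2), {r^6}: (-2)*(2), {r^1, r^11}: (sqrt(3))*(-1), {r^2, r^10}: (1)*(-1), {r^3, r^9}: (0)*(2), {r^4, r^8}: (-1)*(-1), {r^5, r^7}: (-sqrt(3))*(-1), {s, sr^2, ...}: (0)*(0), {sr, sr^3, ...}: (0)*(0)
so (chi_5 * chi_8) takes values
  {e} -> 4, {r^6} -> -4, {r^1, r^11} -> -sqrt(3), {r^2, r^10} -> -1, {r^3, r^9} -> 0, {r^4, r^8} -> 1, {r^5, r^7} -> sqrt(3), {s, sr^2, ...} -> 0, {sr, sr^3, ...} -> 0.
Now take the inner product of this character with each irreducible chi from the table, <chi_5*chi_8, chi> = (1/24) sum_C |C| (chi_5*chi_8)(C) conj(chi(C)):
  <chi_5*chi_8, chi_1> = (1/24)[1*(4)*conj(1) + 1*(-4)*conj(1) + 2*(-sqrt(3))*conj(1) + 2*(-1)*conj(1) + 2*(0)*conj(1) + 2*(1)*conj(1) + 2*(sqrt(3))*conj(1) + 6*(0)*conj(1) + 6*(0)*conj(1)]
      = (1/24)[(4) + (-4) + (-2*sqrt(3)) + (-2) + (0) + (2) + (2*sqrt(3)) + (0) + (0)] = 0/24 = 0
  <chi_5*chi_8, chi_2> = (1/24)[1*(4)*conj(1) + 1*(-4)*conj(1) + 2*(-sqrt(3))*conj(1) + 2*(-1)*conj(1) + 2*(0)*conj(1) + 2*(1)*conj(1) + 2*(sqrt(3))*conj(1) + 6*(0)*conj(-1) + 6*(0)*conj(-1)]
      = (1/24)[(4) + (-4) + (-2*sqrt(3)) + (-2) + (0) + (2) + (2*sqrt(3)) + (0) + (0)] = 0/24 = 0
  <chi_5*chi_8, chi_3> = (1/24)[1*(4)*conj(1) + 1*(-4)*conj(1) + 2*(-sqrt(3))*conj(-1) + 2*(-1)*conj(1) + 2*(0)*conj(-1) + 2*(1)*conj(1) + 2*(sqrt(3))*conj(-1) + 6*(0)*conj(1) + 6*(0)*conj(-1)]
      = (1/24)[(4) + (-4) + (2*sqrt(3)) + (-2) + (0) + (2) + (-2*sqrt(3)) + (0) + (0)] = 0/24 = 0
  <chi_5*chi_8, chi_4> = (1/24)[1*(4)*conj(1) + 1*(-4)*conj(1) + 2*(-sqrt(3))*conj(-1) + 2*(-1)*conj(1) + 2*(0)*conj(-1) + 2*(1)*conj(1) + 2*(sqrt(3))*conj(-1) + 6*(0)*conj(-1) + 6*(0)*conj(1)]
      = (1/24)[(4) + (-4) + (2*sqrt(3)) + (-2) + (0) + (2) + (-2*sqrt(3)) + (0) + (0)] = 0/24 = 0
  <chi_5*chi_8, chi_5> = (1/24)[1*(4)*conj(2) + 1*(-4)*conj(-2) + 2*(-sqrt(3))*conj(sqrt(3)) + 2*(-1)*conj(1) + 2*(0)*conj(0) + 2*(1)*conj(-1) + 2*(sqrt(3))*conj(-sqrt(3)) + 6*(0)*conj(0) + 6*(0)*conj(0)]
      = (1/24)[(8) + (8) + (-6) + (-2) + (0) + (-2) + (-6) + (0) + (0)] = 0/24 = 0
  <chi_5*chi_8, chi_6> = (1/24)[1*(4)*conj(2) + 1*(-4)*conj(2) + 2*(-sqrt(3))*conj(1) + 2*(-1)*conj(-1) + 2*(0)*conj(-2) + 2*(1)*conj(-1) + 2*(sqrt(3))*conj(1) + 6*(0)*conj(0) + 6*(0)*conj(0)]
      = (1/24)[(8) + (-8) + (-2*sqrt(3)) + (2) + (0) + (-2) + (2*sqrt(3)) + (0) + (0)] = 0/24 = 0
  <chi_5*chi_8, chi_7> = (1/24)[1*(4)*conj(2) + 1*(-4)*conj(-2) + 2*(-sqrt(3))*conj(0) + 2*(-1)*conj(-2) + 2*(0)*conj(0) + 2*(1)*conj(2) + 2*(sqrt(3))*conj(0) + 6*(0)*conj(0) + 6*(0)*conj(0)]
      = (1/24)[(8) + (8) + (0) + (4) + (0) + (4) + (0) + (0) + (0)] = 24/24 = 1
  <chi_5*chi_8, chi_8> = (1/24)[1*(4)*conj(2) + 1*(-4)*conj(2) + 2*(-sqrt(3))*conj(-1) + 2*(-1)*conj(-1) + 2*(0)*conj(2) + 2*(1)*conj(-1) + 2*(sqrt(3))*conj(-1) + 6*(0)*conj(0) + 6*(0)*conj(0)]
      = (1/24)[(8) + (-8) + (2*sqrt(3)) + (2) + (0) + (-2) + (-2*sqrt(3)) + (0) + (0)] = 0/24 = 0
  <chi_5*chi_8, chi_9> = (1/24)[1*(4)*conj(2) + 1*(-4)*conj(-2) + 2*(-sqrt(3))*conj(-sqrt(3)) + 2*(-1)*conj(1) + 2*(0)*conj(0) + 2*(1)*conj(-1) + 2*(sqrt(3))*conj(sqrt(3)) + 6*(0)*conj(0) + 6*(0)*conj(0)]
      = (1/24)[(8) + (8) + (6) + (-2) + (0) + (-2) + (6) + (0) + (0)] = 24/24 = 1
Hence the multiplicities are chi_7: 1, chi_9: 1. Dimension check: dim(chi_5)*dim(chi_8) = 2*2 = 4 and sum (mult * dim) = 1*2 + 1*2 = 4.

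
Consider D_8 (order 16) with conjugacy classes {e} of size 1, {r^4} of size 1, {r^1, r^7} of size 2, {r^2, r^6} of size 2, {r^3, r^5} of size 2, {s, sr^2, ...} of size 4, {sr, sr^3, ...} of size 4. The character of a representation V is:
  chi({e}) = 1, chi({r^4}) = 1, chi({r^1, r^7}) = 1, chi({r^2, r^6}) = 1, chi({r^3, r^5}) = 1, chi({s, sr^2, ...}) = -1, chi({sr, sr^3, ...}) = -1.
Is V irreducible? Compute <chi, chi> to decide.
Irreducible: <chi, chi> = 1.

Argument: <chi, chi> = (1/|G|) sum_C |C| * |chi(C)|^2 = (1/16)[1*|1|^2 + 1*|1|^2 + 2*|1|^2 + 2*|1|^2 + 2*|1|^2 + 4*|-1|^2 + 4*|-1|^2]
  = (1/16)[(1) + (1) + (2) + (2) + (2) + (4) + (4)] = 16/16 = 1.
A character is irreducible iff <chi, chi> = 1, so this representation is irreducible.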